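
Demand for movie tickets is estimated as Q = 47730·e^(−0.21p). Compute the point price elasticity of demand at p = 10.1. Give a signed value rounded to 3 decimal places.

-2.121

dQ/dp = −0.21·Q = -1201.91. At p = 10.1, Q = 5723.38.
Ed = (dQ/dp)·(p/Q) = (-1201.91) × (10.1/5723.38) = -2.121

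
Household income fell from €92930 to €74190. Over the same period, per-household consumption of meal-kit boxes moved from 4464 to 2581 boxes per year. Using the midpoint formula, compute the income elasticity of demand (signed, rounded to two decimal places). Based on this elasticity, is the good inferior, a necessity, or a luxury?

%ΔQ = (2581 − 4464)/[( 4464 + 2581)/2] = -1883/3522.5 = -0.534563…
%ΔIncome = (74190 − 92930)/[( 92930 + 74190)/2] = -18740/83560 = -0.224269…
E_income = (-1883/3522.5) / (-18740/83560) = 2.3835…
E_income > 1 ⇒ normal good, luxury.

2.38; luxury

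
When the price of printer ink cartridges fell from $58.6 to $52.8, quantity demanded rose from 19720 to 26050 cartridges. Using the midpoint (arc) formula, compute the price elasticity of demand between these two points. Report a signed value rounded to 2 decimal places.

-2.66

%ΔQ = (26050 − 19720) / [(19720 + 26050)/2] = 6330/22885 = 0.276600…
%ΔP = (52.8 − 58.6) / [(58.6 + 52.8)/2] = -5.8/55.7 = -0.104129…
Arc Ed = %ΔQ / %ΔP = (6330/22885) / (-5.8/55.7) = -2.6563…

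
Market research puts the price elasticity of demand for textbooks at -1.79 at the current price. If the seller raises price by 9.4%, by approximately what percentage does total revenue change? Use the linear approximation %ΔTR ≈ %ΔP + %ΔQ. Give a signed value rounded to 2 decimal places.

%ΔQ ≈ Ed × %ΔP = (-1.79) × (+9.4%) = -16.8260%
%ΔTR ≈ %ΔP + %ΔQ = (+9.4%) + (-16.8260%) = -7.4260%

-7.43%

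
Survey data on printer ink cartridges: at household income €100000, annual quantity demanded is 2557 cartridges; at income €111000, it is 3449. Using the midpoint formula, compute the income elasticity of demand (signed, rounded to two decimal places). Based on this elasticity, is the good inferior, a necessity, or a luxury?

2.85; luxury

%ΔQ = (3449 − 2557)/[( 2557 + 3449)/2] = 892/3003 = 0.297036…
%ΔIncome = (111000 − 100000)/[( 100000 + 111000)/2] = 11000/105500 = 0.104265…
E_income = (892/3003) / (11000/105500) = 2.8488…
E_income > 1 ⇒ normal good, luxury.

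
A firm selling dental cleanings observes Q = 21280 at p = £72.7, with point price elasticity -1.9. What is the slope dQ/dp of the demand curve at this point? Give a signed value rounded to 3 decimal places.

-556.149

Ed = (dQ/dp)·(p/Q) ⇒ dQ/dp = Ed·Q/p = (-1.9)·21280/72.7 = -556.14855…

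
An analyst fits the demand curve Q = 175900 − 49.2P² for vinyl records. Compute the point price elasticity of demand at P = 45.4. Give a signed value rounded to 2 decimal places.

-2.72

dQ/dP = −2·49.2·P = -4467.36. At P = 45.4, Q = 74490.928.
Ed = (dQ/dP)·(P/Q) = (-4467.36) × (45.4/74490.928) = -2.7227…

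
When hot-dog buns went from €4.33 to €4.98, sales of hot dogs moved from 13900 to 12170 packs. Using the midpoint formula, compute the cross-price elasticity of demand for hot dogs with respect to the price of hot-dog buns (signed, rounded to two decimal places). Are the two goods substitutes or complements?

%ΔQ_{hot dogs} = (12170 − 13900)/avg = -1730/13035 = -0.132719…
%ΔP_{hot-dog buns} = (4.98 − 4.33)/avg = 0.65/4.655 = 0.139634…
E_cross = (-1730/13035) / (0.65/4.655) = -0.9504…
E_cross < 0 ⇒ the goods are complements.

-0.95; complements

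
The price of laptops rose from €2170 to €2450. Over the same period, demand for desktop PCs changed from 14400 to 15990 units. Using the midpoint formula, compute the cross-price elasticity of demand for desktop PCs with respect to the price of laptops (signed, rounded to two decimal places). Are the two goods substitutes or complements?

0.86; substitutes

%ΔQ_{desktop PCs} = (15990 − 14400)/avg = 1590/15195 = 0.104639…
%ΔP_{laptops} = (2450 − 2170)/avg = 280/2310 = 0.121212…
E_cross = (1590/15195) / (280/2310) = 0.8632…
E_cross > 0 ⇒ the goods are substitutes.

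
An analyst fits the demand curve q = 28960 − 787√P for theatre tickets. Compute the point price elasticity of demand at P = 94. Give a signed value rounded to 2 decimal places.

dq/dP = −787/(2√P) = -40.5864. At P = 94, q = 21329.8.
Ed = (dq/dP)·(P/q) = (-40.5864) × (94/21329.8) = -0.1788…

-0.18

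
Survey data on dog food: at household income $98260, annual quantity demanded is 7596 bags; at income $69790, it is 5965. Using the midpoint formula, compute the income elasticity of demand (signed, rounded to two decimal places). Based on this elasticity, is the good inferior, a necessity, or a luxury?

0.71; necessity

%ΔQ = (5965 − 7596)/[( 7596 + 5965)/2] = -1631/6780.5 = -0.240542…
%ΔIncome = (69790 − 98260)/[( 98260 + 69790)/2] = -28470/84025 = -0.338827…
E_income = (-1631/6780.5) / (-28470/84025) = 0.7099…
0 < E_income < 1 ⇒ normal good, necessity.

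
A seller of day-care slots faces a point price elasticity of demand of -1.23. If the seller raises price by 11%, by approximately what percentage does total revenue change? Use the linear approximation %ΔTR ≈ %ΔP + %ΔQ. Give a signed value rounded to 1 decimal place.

%ΔQ ≈ Ed × %ΔP = (-1.23) × (+11%) = -13.5300%
%ΔTR ≈ %ΔP + %ΔQ = (+11%) + (-13.5300%) = -2.5300%

-2.5%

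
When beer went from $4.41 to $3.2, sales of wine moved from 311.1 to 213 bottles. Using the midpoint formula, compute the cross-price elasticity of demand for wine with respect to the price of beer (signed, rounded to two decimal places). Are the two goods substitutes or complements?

1.18; substitutes

%ΔQ_{wine} = (213 − 311.1)/avg = -98.1/262.05 = -0.374356…
%ΔP_{beer} = (3.2 − 4.41)/avg = -1.21/3.805 = -0.318002…
E_cross = (-98.1/262.05) / (-1.21/3.805) = 1.1772…
E_cross > 0 ⇒ the goods are substitutes.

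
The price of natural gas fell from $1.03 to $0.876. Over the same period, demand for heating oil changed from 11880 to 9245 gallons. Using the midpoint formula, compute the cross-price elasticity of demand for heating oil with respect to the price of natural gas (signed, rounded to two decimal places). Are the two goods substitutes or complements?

%ΔQ_{heating oil} = (9245 − 11880)/avg = -2635/10562.5 = -0.249467…
%ΔP_{natural gas} = (0.876 − 1.03)/avg = -0.154/0.953 = -0.161594…
E_cross = (-2635/10562.5) / (-0.154/0.953) = 1.5437…
E_cross > 0 ⇒ the goods are substitutes.

1.54; substitutes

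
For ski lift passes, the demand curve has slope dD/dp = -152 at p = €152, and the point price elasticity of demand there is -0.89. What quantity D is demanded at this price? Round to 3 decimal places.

25959.551

Ed = (dD/dp)·(p/D) ⇒ D = (dD/dp)·p/Ed = (-152)·152/(-0.89) = 25959.55056…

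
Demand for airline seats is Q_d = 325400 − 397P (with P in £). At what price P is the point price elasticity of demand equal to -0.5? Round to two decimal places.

273.22

Ed = −397P/(325400 − 397P). Set this equal to -0.5:
397P = 0.5·(325400 − 397P) ⇒ 397P(1 + 0.5) = 0.5·325400
P = 0.5·325400 / (397·1.5) = 273.2157…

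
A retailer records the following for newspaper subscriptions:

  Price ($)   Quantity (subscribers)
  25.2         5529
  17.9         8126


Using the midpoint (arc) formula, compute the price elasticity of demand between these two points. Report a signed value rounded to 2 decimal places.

%ΔQ = (8126 − 5529) / [(5529 + 8126)/2] = 2597/6827.5 = 0.380373…
%ΔP = (17.9 − 25.2) / [(25.2 + 17.9)/2] = -7.3/21.55 = -0.338747…
Arc Ed = %ΔQ / %ΔP = (2597/6827.5) / (-7.3/21.55) = -1.1228…

-1.12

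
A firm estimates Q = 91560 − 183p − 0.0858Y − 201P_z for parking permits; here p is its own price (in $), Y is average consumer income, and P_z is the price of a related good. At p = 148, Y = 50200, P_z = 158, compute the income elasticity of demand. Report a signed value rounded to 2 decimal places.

-0.15

At the given values, Q = 91560 − 183(148) − 0.0858(50200) − 201(158) = 28410.84.
∂Q/∂Y = -0.0858.
E = (-0.0858) × (50200/28410.84) = -0.1516…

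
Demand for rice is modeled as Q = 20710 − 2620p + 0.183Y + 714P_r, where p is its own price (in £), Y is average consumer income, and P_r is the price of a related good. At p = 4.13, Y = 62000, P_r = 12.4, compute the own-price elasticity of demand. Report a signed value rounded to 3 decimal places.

At the given values, Q = 20710 − 2620(4.13) + 0.183(62000) + 714(12.4) = 30089.
∂Q/∂p = −2620.
E = (-2620) × (4.13/30089) = -0.35961…

-0.360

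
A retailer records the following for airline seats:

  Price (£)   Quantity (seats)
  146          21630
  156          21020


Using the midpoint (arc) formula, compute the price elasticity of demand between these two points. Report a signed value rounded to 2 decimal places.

%ΔQ = (21020 − 21630) / [(21630 + 21020)/2] = -610/21325 = -0.028604…
%ΔP = (156 − 146) / [(146 + 156)/2] = 10/151 = 0.066225…
Arc Ed = %ΔQ / %ΔP = (-610/21325) / (10/151) = -0.4319…

-0.43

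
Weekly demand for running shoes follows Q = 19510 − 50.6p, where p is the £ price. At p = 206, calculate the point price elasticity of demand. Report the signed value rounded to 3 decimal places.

-1.147

dQ/dp = −50.6. At p = 206, Q = 19510 − 50.6(206) = 9086.4.
Ed = (dQ/dp)·(p/Q) = −50.6 × (206/9086.4) = -1.14716…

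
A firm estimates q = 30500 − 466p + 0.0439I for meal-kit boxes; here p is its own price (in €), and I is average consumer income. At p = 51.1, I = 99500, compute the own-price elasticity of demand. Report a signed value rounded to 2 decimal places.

At the given values, q = 30500 − 466(51.1) + 0.0439(99500) = 11055.45.
∂q/∂p = −466.
E = (-466) × (51.1/11055.45) = -2.1539…

-2.15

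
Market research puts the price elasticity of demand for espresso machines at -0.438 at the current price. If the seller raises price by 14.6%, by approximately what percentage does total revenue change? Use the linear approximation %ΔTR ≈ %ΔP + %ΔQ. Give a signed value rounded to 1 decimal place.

+8.2%

%ΔQ ≈ Ed × %ΔP = (-0.438) × (+14.6%) = -6.3948%
%ΔTR ≈ %ΔP + %ΔQ = (+14.6%) + (-6.3948%) = +8.2052%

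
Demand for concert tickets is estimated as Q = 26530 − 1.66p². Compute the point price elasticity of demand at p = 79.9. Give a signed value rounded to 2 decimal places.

-1.33

dQ/dp = −2·1.66·p = -265.268. At p = 79.9, Q = 15932.5434.
Ed = (dQ/dp)·(p/Q) = (-265.268) × (79.9/15932.5434) = -1.3302…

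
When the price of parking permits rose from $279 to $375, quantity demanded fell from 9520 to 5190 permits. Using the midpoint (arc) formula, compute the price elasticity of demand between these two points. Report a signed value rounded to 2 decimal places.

%ΔQ = (5190 − 9520) / [(9520 + 5190)/2] = -4330/7355 = -0.588715…
%ΔP = (375 − 279) / [(279 + 375)/2] = 96/327 = 0.293577…
Arc Ed = %ΔQ / %ΔP = (-4330/7355) / (96/327) = -2.0053…

-2.01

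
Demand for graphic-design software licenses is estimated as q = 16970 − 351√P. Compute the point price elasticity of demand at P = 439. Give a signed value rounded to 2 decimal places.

dq/dP = −351/(2√P) = -8.37616. At P = 439, q = 9615.73.
Ed = (dq/dP)·(P/q) = (-8.37616) × (439/9615.73) = -0.3824…

-0.38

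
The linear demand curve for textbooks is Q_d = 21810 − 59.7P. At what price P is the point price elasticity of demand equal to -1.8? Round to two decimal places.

Ed = −59.7P/(21810 − 59.7P). Set this equal to -1.8:
59.7P = 1.8·(21810 − 59.7P) ⇒ 59.7P(1 + 1.8) = 1.8·21810
P = 1.8·21810 / (59.7·2.8) = 234.8528…

234.85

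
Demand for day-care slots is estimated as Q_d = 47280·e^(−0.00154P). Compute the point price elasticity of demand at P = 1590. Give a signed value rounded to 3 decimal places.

dQ_d/dP = −0.00154·Q_d = -6.29194. At P = 1590, Q_d = 4085.68.
Ed = (dQ_d/dP)·(P/Q_d) = (-6.29194) × (1590/4085.68) = -2.4486

-2.449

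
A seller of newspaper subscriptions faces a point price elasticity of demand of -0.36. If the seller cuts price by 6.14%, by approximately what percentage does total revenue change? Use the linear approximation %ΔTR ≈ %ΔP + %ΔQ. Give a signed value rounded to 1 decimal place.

%ΔQ ≈ Ed × %ΔP = (-0.36) × (-6.14%) = +2.2104%
%ΔTR ≈ %ΔP + %ΔQ = (-6.14%) + (+2.2104%) = -3.9296%

-3.9%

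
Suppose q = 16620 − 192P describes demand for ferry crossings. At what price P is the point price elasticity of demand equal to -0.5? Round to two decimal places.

Ed = −192P/(16620 − 192P). Set this equal to -0.5:
192P = 0.5·(16620 − 192P) ⇒ 192P(1 + 0.5) = 0.5·16620
P = 0.5·16620 / (192·1.5) = 28.8541…

28.85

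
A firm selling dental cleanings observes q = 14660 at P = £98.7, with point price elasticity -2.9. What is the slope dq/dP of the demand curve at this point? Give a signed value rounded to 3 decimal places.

Ed = (dq/dP)·(P/q) ⇒ dq/dP = Ed·q/P = (-2.9)·14660/98.7 = -430.73961…

-430.740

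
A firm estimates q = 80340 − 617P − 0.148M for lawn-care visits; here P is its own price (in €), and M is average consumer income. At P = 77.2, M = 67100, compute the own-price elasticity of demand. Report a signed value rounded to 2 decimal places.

At the given values, q = 80340 − 617(77.2) − 0.148(67100) = 22776.8.
∂q/∂P = −617.
E = (-617) × (77.2/22776.8) = -2.0912…

-2.09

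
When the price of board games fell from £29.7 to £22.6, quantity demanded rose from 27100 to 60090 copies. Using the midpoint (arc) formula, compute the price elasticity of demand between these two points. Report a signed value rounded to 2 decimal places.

-2.79

%ΔQ = (60090 − 27100) / [(27100 + 60090)/2] = 32990/43595 = 0.756738…
%ΔP = (22.6 − 29.7) / [(29.7 + 22.6)/2] = -7.1/26.15 = -0.271510…
Arc Ed = %ΔQ / %ΔP = (32990/43595) / (-7.1/26.15) = -2.7871…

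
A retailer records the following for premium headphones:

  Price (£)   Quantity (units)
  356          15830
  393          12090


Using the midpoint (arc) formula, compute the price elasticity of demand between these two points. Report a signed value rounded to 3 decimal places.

-2.712

%ΔQ = (12090 − 15830) / [(15830 + 12090)/2] = -3740/13960 = -0.267908…
%ΔP = (393 − 356) / [(356 + 393)/2] = 37/374.5 = 0.098798…
Arc Ed = %ΔQ / %ΔP = (-3740/13960) / (37/374.5) = -2.71166…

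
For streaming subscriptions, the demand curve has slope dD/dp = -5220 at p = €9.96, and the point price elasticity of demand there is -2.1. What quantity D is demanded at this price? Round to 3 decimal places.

24757.714

Ed = (dD/dp)·(p/D) ⇒ D = (dD/dp)·p/Ed = (-5220)·9.96/(-2.1) = 24757.71428…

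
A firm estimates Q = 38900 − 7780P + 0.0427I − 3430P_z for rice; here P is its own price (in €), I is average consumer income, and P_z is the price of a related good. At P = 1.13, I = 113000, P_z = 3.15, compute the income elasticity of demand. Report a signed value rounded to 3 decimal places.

0.200

At the given values, Q = 38900 − 7780(1.13) + 0.0427(113000) − 3430(3.15) = 24129.2.
∂Q/∂I = 0.0427.
E = (0.0427) × (113000/24129.2) = 0.19996…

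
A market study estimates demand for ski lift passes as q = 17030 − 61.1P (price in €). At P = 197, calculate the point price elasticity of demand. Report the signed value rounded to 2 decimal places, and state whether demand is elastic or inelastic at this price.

dq/dP = −61.1. At P = 197, q = 17030 − 61.1(197) = 4993.3.
Ed = (dq/dP)·(P/q) = −61.1 × (197/4993.3) = -2.4105…
|Ed| = 2.41 > 1, so demand is elastic.

-2.41; elastic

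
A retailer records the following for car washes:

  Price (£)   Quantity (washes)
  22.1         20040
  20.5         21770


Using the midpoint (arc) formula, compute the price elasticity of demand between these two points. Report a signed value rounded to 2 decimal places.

-1.10

%ΔQ = (21770 − 20040) / [(20040 + 21770)/2] = 1730/20905 = 0.082755…
%ΔP = (20.5 − 22.1) / [(22.1 + 20.5)/2] = -1.6/21.3 = -0.075117…
Arc Ed = %ΔQ / %ΔP = (1730/20905) / (-1.6/21.3) = -1.1016…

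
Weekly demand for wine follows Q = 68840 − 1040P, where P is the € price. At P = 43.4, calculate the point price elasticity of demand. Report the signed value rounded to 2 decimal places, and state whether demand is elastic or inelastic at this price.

dQ/dP = −1040. At P = 43.4, Q = 68840 − 1040(43.4) = 23704.
Ed = (dQ/dP)·(P/Q) = −1040 × (43.4/23704) = -1.9041…
|Ed| = 1.90 > 1, so demand is elastic.

-1.90; elastic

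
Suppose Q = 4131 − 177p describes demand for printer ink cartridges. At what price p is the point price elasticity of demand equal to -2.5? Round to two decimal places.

Ed = −177p/(4131 − 177p). Set this equal to -2.5:
177p = 2.5·(4131 − 177p) ⇒ 177p(1 + 2.5) = 2.5·4131
p = 2.5·4131 / (177·3.5) = 16.6707…

16.67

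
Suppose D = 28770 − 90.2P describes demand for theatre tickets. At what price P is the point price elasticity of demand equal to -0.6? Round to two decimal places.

Ed = −90.2P/(28770 − 90.2P). Set this equal to -0.6:
90.2P = 0.6·(28770 − 90.2P) ⇒ 90.2P(1 + 0.6) = 0.6·28770
P = 0.6·28770 / (90.2·1.6) = 119.6092…

119.61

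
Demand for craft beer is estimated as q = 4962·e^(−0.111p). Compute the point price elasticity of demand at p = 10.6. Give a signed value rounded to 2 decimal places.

-1.18

dq/dp = −0.111·q = -169.82. At p = 10.6, q = 1529.91.
Ed = (dq/dp)·(p/q) = (-169.82) × (10.6/1529.91) = -1.1766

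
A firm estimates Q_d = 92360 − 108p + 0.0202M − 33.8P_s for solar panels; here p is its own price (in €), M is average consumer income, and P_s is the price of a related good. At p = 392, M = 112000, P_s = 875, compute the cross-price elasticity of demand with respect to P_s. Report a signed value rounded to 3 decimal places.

At the given values, Q_d = 92360 − 108(392) + 0.0202(112000) − 33.8(875) = 22711.4.
∂Q_d/∂P_s = -33.8.
E = (-33.8) × (875/22711.4) = -1.30220…

-1.302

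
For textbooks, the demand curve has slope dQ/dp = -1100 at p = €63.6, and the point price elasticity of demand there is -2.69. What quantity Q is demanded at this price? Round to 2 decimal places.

26007.43

Ed = (dQ/dp)·(p/Q) ⇒ Q = (dQ/dp)·p/Ed = (-1100)·63.6/(-2.69) = 26007.4349…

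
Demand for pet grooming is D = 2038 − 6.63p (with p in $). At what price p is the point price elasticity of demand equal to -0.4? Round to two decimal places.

87.83

Ed = −6.63p/(2038 − 6.63p). Set this equal to -0.4:
6.63p = 0.4·(2038 − 6.63p) ⇒ 6.63p(1 + 0.4) = 0.4·2038
p = 0.4·2038 / (6.63·1.4) = 87.8258…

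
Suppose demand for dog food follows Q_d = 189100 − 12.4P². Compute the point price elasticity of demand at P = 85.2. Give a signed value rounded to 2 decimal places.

-1.82

dQ_d/dP = −2·12.4·P = -2112.96. At P = 85.2, Q_d = 99087.904.
Ed = (dQ_d/dP)·(P/Q_d) = (-2112.96) × (85.2/99087.904) = -1.8168…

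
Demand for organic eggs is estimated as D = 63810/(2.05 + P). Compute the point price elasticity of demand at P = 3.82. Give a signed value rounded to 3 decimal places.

-0.651

dD/dP = −63810/(2.05 + P)² = -1851.88. At P = 3.82, D = 10870.5.
Ed = (dD/dP)·(P/D) = (-1851.88) × (3.82/10870.5) = -0.65076…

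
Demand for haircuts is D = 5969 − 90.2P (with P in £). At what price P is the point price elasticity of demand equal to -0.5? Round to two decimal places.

22.06

Ed = −90.2P/(5969 − 90.2P). Set this equal to -0.5:
90.2P = 0.5·(5969 − 90.2P) ⇒ 90.2P(1 + 0.5) = 0.5·5969
P = 0.5·5969 / (90.2·1.5) = 22.0583…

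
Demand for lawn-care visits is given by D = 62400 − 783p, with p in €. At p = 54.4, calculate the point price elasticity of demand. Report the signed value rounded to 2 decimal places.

-2.15

dD/dp = −783. At p = 54.4, D = 62400 − 783(54.4) = 19804.8.
Ed = (dD/dp)·(p/D) = −783 × (54.4/19804.8) = -2.1507…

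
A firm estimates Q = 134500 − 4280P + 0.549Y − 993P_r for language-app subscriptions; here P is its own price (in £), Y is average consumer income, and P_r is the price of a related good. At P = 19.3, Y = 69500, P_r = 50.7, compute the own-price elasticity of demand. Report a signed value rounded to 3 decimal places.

At the given values, Q = 134500 − 4280(19.3) + 0.549(69500) − 993(50.7) = 39706.4.
∂Q/∂P = −4280.
E = (-4280) × (19.3/39706.4) = -2.08036…

-2.080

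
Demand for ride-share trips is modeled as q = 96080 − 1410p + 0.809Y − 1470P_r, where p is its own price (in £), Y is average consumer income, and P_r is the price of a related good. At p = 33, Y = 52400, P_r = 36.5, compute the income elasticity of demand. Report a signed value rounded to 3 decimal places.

At the given values, q = 96080 − 1410(33) + 0.809(52400) − 1470(36.5) = 38286.6.
∂q/∂Y = 0.809.
E = (0.809) × (52400/38286.6) = 1.10721…

1.107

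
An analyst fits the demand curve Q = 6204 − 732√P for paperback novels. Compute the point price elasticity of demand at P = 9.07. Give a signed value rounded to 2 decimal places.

-0.28

dQ/dP = −732/(2√P) = -121.528. At P = 9.07, Q = 3999.48.
Ed = (dQ/dP)·(P/Q) = (-121.528) × (9.07/3999.48) = -0.2756…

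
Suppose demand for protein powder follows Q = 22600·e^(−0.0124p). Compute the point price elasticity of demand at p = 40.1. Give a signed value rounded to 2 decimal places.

dQ/dp = −0.0124·Q = -170.444. At p = 40.1, Q = 13745.5.
Ed = (dQ/dp)·(p/Q) = (-170.444) × (40.1/13745.5) = -0.4972…

-0.50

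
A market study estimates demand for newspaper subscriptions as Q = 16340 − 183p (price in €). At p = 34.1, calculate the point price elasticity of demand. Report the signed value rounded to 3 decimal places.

-0.618

dQ/dp = −183. At p = 34.1, Q = 16340 − 183(34.1) = 10099.7.
Ed = (dQ/dp)·(p/Q) = −183 × (34.1/10099.7) = -0.61786…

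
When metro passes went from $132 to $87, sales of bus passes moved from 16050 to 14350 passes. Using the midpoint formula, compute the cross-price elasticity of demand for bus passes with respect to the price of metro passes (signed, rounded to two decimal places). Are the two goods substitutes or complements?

0.27; substitutes

%ΔQ_{bus passes} = (14350 − 16050)/avg = -1700/15200 = -0.111842…
%ΔP_{metro passes} = (87 − 132)/avg = -45/109.5 = -0.410958…
E_cross = (-1700/15200) / (-45/109.5) = 0.2721…
E_cross > 0 ⇒ the goods are substitutes.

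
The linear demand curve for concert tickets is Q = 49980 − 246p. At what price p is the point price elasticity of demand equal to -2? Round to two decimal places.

135.45

Ed = −246p/(49980 − 246p). Set this equal to -2:
246p = 2·(49980 − 246p) ⇒ 246p(1 + 2) = 2·49980
p = 2·49980 / (246·3) = 135.4471…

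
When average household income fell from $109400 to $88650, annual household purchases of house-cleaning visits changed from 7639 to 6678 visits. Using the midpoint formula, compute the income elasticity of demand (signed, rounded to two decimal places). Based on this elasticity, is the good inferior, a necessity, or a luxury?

0.64; necessity

%ΔQ = (6678 − 7639)/[( 7639 + 6678)/2] = -961/7158.5 = -0.134246…
%ΔIncome = (88650 − 109400)/[( 109400 + 88650)/2] = -20750/99025 = -0.209543…
E_income = (-961/7158.5) / (-20750/99025) = 0.6406…
0 < E_income < 1 ⇒ normal good, necessity.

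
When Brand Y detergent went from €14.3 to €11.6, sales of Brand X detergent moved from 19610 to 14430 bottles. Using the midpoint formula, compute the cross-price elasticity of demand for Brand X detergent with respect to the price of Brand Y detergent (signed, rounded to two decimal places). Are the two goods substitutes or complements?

1.46; substitutes

%ΔQ_{Brand X detergent} = (14430 − 19610)/avg = -5180/17020 = -0.304347…
%ΔP_{Brand Y detergent} = (11.6 − 14.3)/avg = -2.7/12.95 = -0.208494…
E_cross = (-5180/17020) / (-2.7/12.95) = 1.4597…
E_cross > 0 ⇒ the goods are substitutes.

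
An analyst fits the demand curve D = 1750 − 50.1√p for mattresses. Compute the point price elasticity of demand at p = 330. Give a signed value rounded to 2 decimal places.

dD/dp = −50.1/(2√p) = -1.37896. At p = 330, D = 839.888.
Ed = (dD/dp)·(p/D) = (-1.37896) × (330/839.888) = -0.5418…

-0.54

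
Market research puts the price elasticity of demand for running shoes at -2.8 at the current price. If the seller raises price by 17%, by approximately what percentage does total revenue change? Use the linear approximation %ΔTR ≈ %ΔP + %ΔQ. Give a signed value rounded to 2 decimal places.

%ΔQ ≈ Ed × %ΔP = (-2.8) × (+17%) = -47.6000%
%ΔTR ≈ %ΔP + %ΔQ = (+17%) + (-47.6000%) = -30.6000%

-30.60%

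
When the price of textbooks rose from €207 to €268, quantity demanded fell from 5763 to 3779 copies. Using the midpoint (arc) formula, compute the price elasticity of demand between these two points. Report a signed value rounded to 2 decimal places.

-1.62

%ΔQ = (3779 − 5763) / [(5763 + 3779)/2] = -1984/4771 = -0.415845…
%ΔP = (268 − 207) / [(207 + 268)/2] = 61/237.5 = 0.256842…
Arc Ed = %ΔQ / %ΔP = (-1984/4771) / (61/237.5) = -1.6190…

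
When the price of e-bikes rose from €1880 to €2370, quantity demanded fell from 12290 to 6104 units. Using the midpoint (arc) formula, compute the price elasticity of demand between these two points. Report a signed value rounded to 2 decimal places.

-2.92

%ΔQ = (6104 − 12290) / [(12290 + 6104)/2] = -6186/9197 = -0.672610…
%ΔP = (2370 − 1880) / [(1880 + 2370)/2] = 490/2125 = 0.230588…
Arc Ed = %ΔQ / %ΔP = (-6186/9197) / (490/2125) = -2.9169…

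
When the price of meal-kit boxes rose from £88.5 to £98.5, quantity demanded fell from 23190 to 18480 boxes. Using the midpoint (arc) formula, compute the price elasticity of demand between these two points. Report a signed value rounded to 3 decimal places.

%ΔQ = (18480 − 23190) / [(23190 + 18480)/2] = -4710/20835 = -0.226061…
%ΔP = (98.5 − 88.5) / [(88.5 + 98.5)/2] = 10/93.5 = 0.106951…
Arc Ed = %ΔQ / %ΔP = (-4710/20835) / (10/93.5) = -2.11367…

-2.114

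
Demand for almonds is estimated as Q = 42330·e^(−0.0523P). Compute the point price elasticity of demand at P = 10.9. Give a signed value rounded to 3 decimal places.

dQ/dP = −0.0523·Q = -1251.91. At P = 10.9, Q = 23937.
Ed = (dQ/dP)·(P/Q) = (-1251.91) × (10.9/23937) = -0.57007

-0.570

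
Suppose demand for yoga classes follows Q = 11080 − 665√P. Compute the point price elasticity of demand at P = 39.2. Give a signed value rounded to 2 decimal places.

dQ/dP = −665/(2√P) = -53.1066. At P = 39.2, Q = 6916.44.
Ed = (dQ/dP)·(P/Q) = (-53.1066) × (39.2/6916.44) = -0.3009…

-0.30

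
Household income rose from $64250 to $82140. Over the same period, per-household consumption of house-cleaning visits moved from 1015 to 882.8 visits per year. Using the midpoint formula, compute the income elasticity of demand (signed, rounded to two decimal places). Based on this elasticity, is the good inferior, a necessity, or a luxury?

%ΔQ = (882.8 − 1015)/[( 1015 + 882.8)/2] = -132.2/948.9 = -0.139319…
%ΔIncome = (82140 − 64250)/[( 64250 + 82140)/2] = 17890/73195 = 0.244415…
E_income = (-132.2/948.9) / (17890/73195) = -0.5700…
E_income < 0 ⇒ inferior good.

-0.57; inferior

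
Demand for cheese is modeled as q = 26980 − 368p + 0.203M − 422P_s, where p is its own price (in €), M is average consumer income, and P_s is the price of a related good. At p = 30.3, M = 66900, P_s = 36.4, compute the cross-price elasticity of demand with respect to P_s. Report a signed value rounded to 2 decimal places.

-1.09

At the given values, q = 26980 − 368(30.3) + 0.203(66900) − 422(36.4) = 14049.5.
∂q/∂P_s = -422.
E = (-422) × (36.4/14049.5) = -1.0933…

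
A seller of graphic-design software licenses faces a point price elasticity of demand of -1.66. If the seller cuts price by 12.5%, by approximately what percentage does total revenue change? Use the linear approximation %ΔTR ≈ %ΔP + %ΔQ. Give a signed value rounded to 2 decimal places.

+8.25%

%ΔQ ≈ Ed × %ΔP = (-1.66) × (-12.5%) = +20.7500%
%ΔTR ≈ %ΔP + %ΔQ = (-12.5%) + (+20.7500%) = +8.2500%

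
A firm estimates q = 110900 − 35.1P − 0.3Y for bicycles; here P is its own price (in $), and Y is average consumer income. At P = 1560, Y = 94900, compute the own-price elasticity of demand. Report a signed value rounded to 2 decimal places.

-1.98

At the given values, q = 110900 − 35.1(1560) − 0.3(94900) = 27674.
∂q/∂P = −35.1.
E = (-35.1) × (1560/27674) = -1.9786…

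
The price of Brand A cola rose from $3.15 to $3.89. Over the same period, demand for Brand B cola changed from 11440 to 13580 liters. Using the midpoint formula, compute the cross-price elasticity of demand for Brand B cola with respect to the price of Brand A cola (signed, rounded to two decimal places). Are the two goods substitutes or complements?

%ΔQ_{Brand B cola} = (13580 − 11440)/avg = 2140/12510 = 0.171063…
%ΔP_{Brand A cola} = (3.89 − 3.15)/avg = 0.74/3.52 = 0.210227…
E_cross = (2140/12510) / (0.74/3.52) = 0.8137…
E_cross > 0 ⇒ the goods are substitutes.

0.81; substitutes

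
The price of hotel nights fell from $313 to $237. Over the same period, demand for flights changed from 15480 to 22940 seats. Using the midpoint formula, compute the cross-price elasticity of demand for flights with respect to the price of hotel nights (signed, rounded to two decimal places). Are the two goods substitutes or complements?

-1.41; complements

%ΔQ_{flights} = (22940 − 15480)/avg = 7460/19210 = 0.388339…
%ΔP_{hotel nights} = (237 − 313)/avg = -76/275 = -0.276363…
E_cross = (7460/19210) / (-76/275) = -1.4051…
E_cross < 0 ⇒ the goods are complements.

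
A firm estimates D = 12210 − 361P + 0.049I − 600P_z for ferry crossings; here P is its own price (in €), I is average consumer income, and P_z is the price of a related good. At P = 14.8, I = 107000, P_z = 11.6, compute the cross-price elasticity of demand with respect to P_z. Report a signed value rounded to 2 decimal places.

At the given values, D = 12210 − 361(14.8) + 0.049(107000) − 600(11.6) = 5150.2.
∂D/∂P_z = -600.
E = (-600) × (11.6/5150.2) = -1.3514…

-1.35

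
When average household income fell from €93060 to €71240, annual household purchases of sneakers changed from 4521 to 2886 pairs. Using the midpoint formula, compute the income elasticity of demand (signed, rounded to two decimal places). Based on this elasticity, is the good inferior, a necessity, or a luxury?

%ΔQ = (2886 − 4521)/[( 4521 + 2886)/2] = -1635/3703.5 = -0.441474…
%ΔIncome = (71240 − 93060)/[( 93060 + 71240)/2] = -21820/82150 = -0.265611…
E_income = (-1635/3703.5) / (-21820/82150) = 1.6621…
E_income > 1 ⇒ normal good, luxury.

1.66; luxury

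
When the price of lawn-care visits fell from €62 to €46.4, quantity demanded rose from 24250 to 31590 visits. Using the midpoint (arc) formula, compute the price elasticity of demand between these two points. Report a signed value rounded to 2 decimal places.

%ΔQ = (31590 − 24250) / [(24250 + 31590)/2] = 7340/27920 = 0.262893…
%ΔP = (46.4 − 62) / [(62 + 46.4)/2] = -15.6/54.2 = -0.287822…
Arc Ed = %ΔQ / %ΔP = (7340/27920) / (-15.6/54.2) = -0.9133…

-0.91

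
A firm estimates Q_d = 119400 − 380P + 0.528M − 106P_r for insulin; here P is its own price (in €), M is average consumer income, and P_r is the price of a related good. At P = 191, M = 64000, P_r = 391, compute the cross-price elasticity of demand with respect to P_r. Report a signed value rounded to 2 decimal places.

-1.06

At the given values, Q_d = 119400 − 380(191) + 0.528(64000) − 106(391) = 39166.
∂Q_d/∂P_r = -106.
E = (-106) × (391/39166) = -1.0582…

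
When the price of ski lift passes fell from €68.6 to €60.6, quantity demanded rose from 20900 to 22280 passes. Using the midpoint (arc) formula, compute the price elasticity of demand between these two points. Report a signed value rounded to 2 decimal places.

%ΔQ = (22280 − 20900) / [(20900 + 22280)/2] = 1380/21590 = 0.063918…
%ΔP = (60.6 − 68.6) / [(68.6 + 60.6)/2] = -8/64.6 = -0.123839…
Arc Ed = %ΔQ / %ΔP = (1380/21590) / (-8/64.6) = -0.5161…

-0.52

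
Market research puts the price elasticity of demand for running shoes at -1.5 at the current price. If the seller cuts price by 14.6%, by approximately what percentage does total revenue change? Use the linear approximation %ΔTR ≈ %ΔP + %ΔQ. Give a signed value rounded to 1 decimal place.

%ΔQ ≈ Ed × %ΔP = (-1.5) × (-14.6%) = +21.9000%
%ΔTR ≈ %ΔP + %ΔQ = (-14.6%) + (+21.9000%) = +7.3000%

+7.3%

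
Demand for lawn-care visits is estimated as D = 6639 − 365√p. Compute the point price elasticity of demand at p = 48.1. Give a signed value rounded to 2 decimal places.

-0.31

dD/dp = −365/(2√p) = -26.3142. At p = 48.1, D = 4107.57.
Ed = (dD/dp)·(p/D) = (-26.3142) × (48.1/4107.57) = -0.3081…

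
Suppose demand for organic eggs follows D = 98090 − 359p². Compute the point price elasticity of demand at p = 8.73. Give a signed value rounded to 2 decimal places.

dD/dp = −2·359·p = -6268.14. At p = 8.73, D = 70729.5689.
Ed = (dD/dp)·(p/D) = (-6268.14) × (8.73/70729.5689) = -0.7736…

-0.77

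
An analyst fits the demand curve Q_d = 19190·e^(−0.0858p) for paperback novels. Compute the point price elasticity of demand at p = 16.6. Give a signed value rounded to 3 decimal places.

dQ_d/dp = −0.0858·Q_d = -396.283. At p = 16.6, Q_d = 4618.68.
Ed = (dQ_d/dp)·(p/Q_d) = (-396.283) × (16.6/4618.68) = -1.42428

-1.424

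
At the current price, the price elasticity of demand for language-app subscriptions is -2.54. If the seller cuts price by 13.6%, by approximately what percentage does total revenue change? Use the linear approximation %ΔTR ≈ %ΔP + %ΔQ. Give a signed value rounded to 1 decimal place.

+20.9%

%ΔQ ≈ Ed × %ΔP = (-2.54) × (-13.6%) = +34.5440%
%ΔTR ≈ %ΔP + %ΔQ = (-13.6%) + (+34.5440%) = +20.9440%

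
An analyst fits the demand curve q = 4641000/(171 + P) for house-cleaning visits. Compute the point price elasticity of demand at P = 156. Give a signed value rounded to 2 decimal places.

dq/dP = −4641000/(171 + P)² = -43.4026. At P = 156, q = 14192.7.
Ed = (dq/dP)·(P/q) = (-43.4026) × (156/14192.7) = -0.4770…

-0.48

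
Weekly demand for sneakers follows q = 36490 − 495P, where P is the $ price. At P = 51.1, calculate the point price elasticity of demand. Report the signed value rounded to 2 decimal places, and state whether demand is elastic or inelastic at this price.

dq/dP = −495. At P = 51.1, q = 36490 − 495(51.1) = 11195.5.
Ed = (dq/dP)·(P/q) = −495 × (51.1/11195.5) = -2.2593…
|Ed| = 2.26 > 1, so demand is elastic.

-2.26; elastic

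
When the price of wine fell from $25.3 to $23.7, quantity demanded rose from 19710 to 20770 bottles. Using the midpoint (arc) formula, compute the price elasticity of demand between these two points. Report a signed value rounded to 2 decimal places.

%ΔQ = (20770 − 19710) / [(19710 + 20770)/2] = 1060/20240 = 0.052371…
%ΔP = (23.7 − 25.3) / [(25.3 + 23.7)/2] = -1.6/24.5 = -0.065306…
Arc Ed = %ΔQ / %ΔP = (1060/20240) / (-1.6/24.5) = -0.8019…

-0.80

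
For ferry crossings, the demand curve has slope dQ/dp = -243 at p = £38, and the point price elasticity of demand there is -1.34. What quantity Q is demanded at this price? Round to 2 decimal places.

6891.04

Ed = (dQ/dp)·(p/Q) ⇒ Q = (dQ/dp)·p/Ed = (-243)·38/(-1.34) = 6891.0447…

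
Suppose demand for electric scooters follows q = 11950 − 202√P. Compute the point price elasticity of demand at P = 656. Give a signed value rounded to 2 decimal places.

-0.38

dq/dP = −202/(2√P) = -3.94339. At P = 656, q = 6776.28.
Ed = (dq/dP)·(P/q) = (-3.94339) × (656/6776.28) = -0.3817…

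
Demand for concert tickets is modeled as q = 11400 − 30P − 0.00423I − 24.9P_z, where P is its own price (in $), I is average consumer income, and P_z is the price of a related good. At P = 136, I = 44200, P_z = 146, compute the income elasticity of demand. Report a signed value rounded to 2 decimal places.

At the given values, q = 11400 − 30(136) − 0.00423(44200) − 24.9(146) = 3497.634.
∂q/∂I = -0.00423.
E = (-0.00423) × (44200/3497.634) = -0.0534…

-0.05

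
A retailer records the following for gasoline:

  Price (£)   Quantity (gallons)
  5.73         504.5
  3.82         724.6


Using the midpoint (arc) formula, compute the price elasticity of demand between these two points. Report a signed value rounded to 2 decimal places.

-0.90

%ΔQ = (724.6 − 504.5) / [(504.5 + 724.6)/2] = 220.1/614.55 = 0.358148…
%ΔP = (3.82 − 5.73) / [(5.73 + 3.82)/2] = -1.91/4.775 = -0.4
Arc Ed = %ΔQ / %ΔP = (220.1/614.55) / (-1.91/4.775) = -0.8953…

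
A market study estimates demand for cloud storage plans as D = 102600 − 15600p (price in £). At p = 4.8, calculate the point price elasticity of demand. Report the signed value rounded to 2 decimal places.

dD/dp = −15600. At p = 4.8, D = 102600 − 15600(4.8) = 27720.
Ed = (dD/dp)·(p/D) = −15600 × (4.8/27720) = -2.7012…

-2.70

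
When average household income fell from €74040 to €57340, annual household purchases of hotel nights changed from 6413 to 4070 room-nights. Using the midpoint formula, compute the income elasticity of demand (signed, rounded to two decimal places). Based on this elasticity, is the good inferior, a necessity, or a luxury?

%ΔQ = (4070 − 6413)/[( 6413 + 4070)/2] = -2343/5241.5 = -0.447009…
%ΔIncome = (57340 − 74040)/[( 74040 + 57340)/2] = -16700/65690 = -0.254224…
E_income = (-2343/5241.5) / (-16700/65690) = 1.7583…
E_income > 1 ⇒ normal good, luxury.

1.76; luxury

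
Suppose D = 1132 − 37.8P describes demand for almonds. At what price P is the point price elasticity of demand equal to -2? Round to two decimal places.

Ed = −37.8P/(1132 − 37.8P). Set this equal to -2:
37.8P = 2·(1132 − 37.8P) ⇒ 37.8P(1 + 2) = 2·1132
P = 2·1132 / (37.8·3) = 19.9647…

19.96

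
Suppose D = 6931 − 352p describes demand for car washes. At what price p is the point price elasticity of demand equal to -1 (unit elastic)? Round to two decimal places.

Ed = −352p/(6931 − 352p). Set this equal to -1:
352p = 1·(6931 − 352p) ⇒ 352p(1 + 1) = 1·6931
p = 1·6931 / (352·2) = 9.8451…

9.85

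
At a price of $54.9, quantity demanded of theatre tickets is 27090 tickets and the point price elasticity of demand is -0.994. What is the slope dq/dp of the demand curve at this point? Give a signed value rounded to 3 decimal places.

-490.482

Ed = (dq/dp)·(p/q) ⇒ dq/dp = Ed·q/p = (-0.994)·27090/54.9 = -490.48196…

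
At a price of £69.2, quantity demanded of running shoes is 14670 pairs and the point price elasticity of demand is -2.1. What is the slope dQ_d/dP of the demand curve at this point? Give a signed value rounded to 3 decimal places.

Ed = (dQ_d/dP)·(P/Q_d) ⇒ dQ_d/dP = Ed·Q_d/P = (-2.1)·14670/69.2 = -445.18786…

-445.188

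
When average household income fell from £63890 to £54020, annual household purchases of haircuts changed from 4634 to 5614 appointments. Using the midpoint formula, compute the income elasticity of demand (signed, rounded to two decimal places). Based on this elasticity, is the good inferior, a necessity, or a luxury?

-1.14; inferior

%ΔQ = (5614 − 4634)/[( 4634 + 5614)/2] = 980/5124 = 0.191256…
%ΔIncome = (54020 − 63890)/[( 63890 + 54020)/2] = -9870/58955 = -0.167415…
E_income = (980/5124) / (-9870/58955) = -1.1424…
E_income < 0 ⇒ inferior good.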